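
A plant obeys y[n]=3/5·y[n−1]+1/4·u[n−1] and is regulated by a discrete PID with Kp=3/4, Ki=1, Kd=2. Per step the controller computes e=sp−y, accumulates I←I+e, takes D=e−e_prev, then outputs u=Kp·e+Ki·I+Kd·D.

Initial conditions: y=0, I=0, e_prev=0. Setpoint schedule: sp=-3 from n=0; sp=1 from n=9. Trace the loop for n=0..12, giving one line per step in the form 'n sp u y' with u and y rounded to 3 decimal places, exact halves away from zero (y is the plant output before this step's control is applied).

(exact arithmetic carried between steps; '≈' marks a value shown rounded to 6 d.p. or computed from one; I and e_prev carry over from the previous line; the table rounds u and y to 3 d.p., halves away from zero)
n=0: y=0, sp=-3, e=sp−y=-3; I=-3, D=e−e_prev=-3; u=3/4·(-3)+1·(-3)+2·(-3)=-11.25; next y=3/5·0+1/4·(-11.25)=-2.8125
n=1: y=-2.8125, sp=-3, e=sp−y=-0.1875; I=-3.1875, D=e−e_prev=2.8125; u=3/4·(-0.1875)+1·(-3.1875)+2·2.8125=2.296875; next y=3/5·(-2.8125)+1/4·2.296875≈-1.113281
n=2: y≈-1.113281, sp=-3, e=sp−y≈-1.886719; I≈-5.074219, D=e−e_prev≈-1.699219; u=3/4·(-1.886719)+1·(-5.074219)+2·(-1.699219)≈-9.887695; next y=3/5·(-1.113281)+1/4·(-9.887695)≈-3.139893
n=3: y≈-3.139893, sp=-3, e=sp−y≈0.139893; I≈-4.934326, D=e−e_prev≈2.026611; u=3/4·0.139893+1·(-4.934326)+2·2.026611≈-0.776184; next y=3/5·(-3.139893)+1/4·(-0.776184)≈-2.077982
n=4: y≈-2.077982, sp=-3, e=sp−y≈-0.922018; I≈-5.856345, D=e−e_prev≈-1.061911; u=3/4·(-0.922018)+1·(-5.856345)+2·(-1.061911)≈-8.671680; next y=3/5·(-2.077982)+1/4·(-8.671680)≈-3.414709
n=5: y≈-3.414709, sp=-3, e=sp−y≈0.414709; I≈-5.441636, D=e−e_prev≈1.336727; u=3/4·0.414709+1·(-5.441636)+2·1.336727≈-2.457149; next y=3/5·(-3.414709)+1/4·(-2.457149)≈-2.663113
n=6: y≈-2.663113, sp=-3, e=sp−y≈-0.336887; I≈-5.778523, D=e−e_prev≈-0.751596; u=3/4·(-0.336887)+1·(-5.778523)+2·(-0.751596)≈-7.534381; next y=3/5·(-2.663113)+1/4·(-7.534381)≈-3.481463
n=7: y≈-3.481463, sp=-3, e=sp−y≈0.481463; I≈-5.297060, D=e−e_prev≈0.818350; u=3/4·0.481463+1·(-5.297060)+2·0.818350≈-3.299262; next y=3/5·(-3.481463)+1/4·(-3.299262)≈-2.913693
n=8: y≈-2.913693, sp=-3, e=sp−y≈-0.086307; I≈-5.383367, D=e−e_prev≈-0.567770; u=3/4·(-0.086307)+1·(-5.383367)+2·(-0.567770)≈-6.583636; next y=3/5·(-2.913693)+1/4·(-6.583636)≈-3.394125
n=9: y≈-3.394125, sp=1, e=sp−y≈4.394125; I≈-0.989242, D=e−e_prev≈4.480432; u=3/4·4.394125+1·(-0.989242)+2·4.480432≈11.267215; next y=3/5·(-3.394125)+1/4·11.267215≈0.780329
n=10: y≈0.780329, sp=1, e=sp−y≈0.219671; I≈-0.769571, D=e−e_prev≈-4.174454; u=3/4·0.219671+1·(-0.769571)+2·(-4.174454)≈-8.953725; next y=3/5·0.780329+1/4·(-8.953725)≈-1.770234
n=11: y≈-1.770234, sp=1, e=sp−y≈2.770234; I≈2.000663, D=e−e_prev≈2.550563; u=3/4·2.770234+1·2.000663+2·2.550563≈9.179464; next y=3/5·(-1.770234)+1/4·9.179464≈1.232726
n=12: y≈1.232726, sp=1, e=sp−y≈-0.232726; I≈1.767938, D=e−e_prev≈-3.002960; u=3/4·(-0.232726)+1·1.767938+2·(-3.002960)≈-4.412526; next y=3/5·1.232726+1/4·(-4.412526)≈-0.363496

0 -3 -11.250 0.000
1 -3 2.297 -2.813
2 -3 -9.888 -1.113
3 -3 -0.776 -3.140
4 -3 -8.672 -2.078
5 -3 -2.457 -3.415
6 -3 -7.534 -2.663
7 -3 -3.299 -3.481
8 -3 -6.584 -2.914
9 1 11.267 -3.394
10 1 -8.954 0.780
11 1 9.179 -1.770
12 1 -4.413 1.233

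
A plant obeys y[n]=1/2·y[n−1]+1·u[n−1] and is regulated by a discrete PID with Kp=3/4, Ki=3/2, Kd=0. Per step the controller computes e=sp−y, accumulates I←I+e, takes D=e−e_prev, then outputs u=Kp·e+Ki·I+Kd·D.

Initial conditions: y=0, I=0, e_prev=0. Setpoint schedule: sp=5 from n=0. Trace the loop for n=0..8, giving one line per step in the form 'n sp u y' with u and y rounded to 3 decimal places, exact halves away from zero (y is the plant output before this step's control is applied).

(exact arithmetic carried between steps; '≈' marks a value shown rounded to 6 d.p. or computed from one; I and e_prev carry over from the previous line; the table rounds u and y to 3 d.p., halves away from zero)
n=0: y=0, sp=5, e=sp−y=5; I=5, D=e−e_prev=5; u=3/4·5+3/2·5+0·5=11.25; next y=1/2·0+1·11.25=11.25
n=1: y=11.25, sp=5, e=sp−y=-6.25; I=-1.25, D=e−e_prev=-11.25; u=3/4·(-6.25)+3/2·(-1.25)+0·(-11.25)=-6.5625; next y=1/2·11.25+1·(-6.5625)=-0.9375
n=2: y=-0.9375, sp=5, e=sp−y=5.9375; I=4.6875, D=e−e_prev=12.1875; u=3/4·5.9375+3/2·4.6875+0·12.1875=11.484375; next y=1/2·(-0.9375)+1·11.484375=11.015625
n=3: y=11.015625, sp=5, e=sp−y=-6.015625; I=-1.328125, D=e−e_prev=-11.953125; u=3/4·(-6.015625)+3/2·(-1.328125)+0·(-11.953125)≈-6.503906; next y=1/2·11.015625+1·(-6.503906)≈-0.996094
n=4: y≈-0.996094, sp=5, e=sp−y≈5.996094; I≈4.667969, D=e−e_prev≈12.011719; u=3/4·5.996094+3/2·4.667969+0·12.011719≈11.499023; next y=1/2·(-0.996094)+1·11.499023≈11.000977
n=5: y≈11.000977, sp=5, e=sp−y≈-6.000977; I≈-1.333008, D=e−e_prev≈-11.997070; u=3/4·(-6.000977)+3/2·(-1.333008)+0·(-11.997070)≈-6.500244; next y=1/2·11.000977+1·(-6.500244)≈-0.999756
n=6: y≈-0.999756, sp=5, e=sp−y≈5.999756; I≈4.666748, D=e−e_prev≈12.000732; u=3/4·5.999756+3/2·4.666748+0·12.000732≈11.499939; next y=1/2·(-0.999756)+1·11.499939≈11.000061
n=7: y≈11.000061, sp=5, e=sp−y≈-6.000061; I≈-1.333313, D=e−e_prev≈-11.999817; u=3/4·(-6.000061)+3/2·(-1.333313)+0·(-11.999817)≈-6.500015; next y=1/2·11.000061+1·(-6.500015)≈-0.999985
n=8: y≈-0.999985, sp=5, e=sp−y≈5.999985; I≈4.666672, D=e−e_prev≈12.000046; u=3/4·5.999985+3/2·4.666672+0·12.000046≈11.499996; next y=1/2·(-0.999985)+1·11.499996≈11.000004

0 5 11.250 0.000
1 5 -6.563 11.250
2 5 11.484 -0.938
3 5 -6.504 11.016
4 5 11.499 -0.996
5 5 -6.500 11.001
6 5 11.500 -1.000
7 5 -6.500 11.000
8 5 11.500 -1.000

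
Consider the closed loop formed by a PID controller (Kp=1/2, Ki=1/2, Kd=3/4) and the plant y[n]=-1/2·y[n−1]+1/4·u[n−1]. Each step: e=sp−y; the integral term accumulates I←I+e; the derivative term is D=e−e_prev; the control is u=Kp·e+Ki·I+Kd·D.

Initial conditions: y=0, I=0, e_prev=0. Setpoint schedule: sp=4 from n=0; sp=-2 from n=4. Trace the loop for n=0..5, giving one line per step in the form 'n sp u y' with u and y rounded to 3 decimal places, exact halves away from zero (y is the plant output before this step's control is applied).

(exact arithmetic carried between steps; '≈' marks a value shown rounded to 6 d.p. or computed from one; I and e_prev carry over from the previous line; the table rounds u and y to 3 d.p., halves away from zero)
n=0: y=0, sp=4, e=sp−y=4; I=4, D=e−e_prev=4; u=1/2·4+1/2·4+3/4·4=7; next y=-1/2·0+1/4·7=1.75
n=1: y=1.75, sp=4, e=sp−y=2.25; I=6.25, D=e−e_prev=-1.75; u=1/2·2.25+1/2·6.25+3/4·(-1.75)=2.9375; next y=-1/2·1.75+1/4·2.9375=-0.140625
n=2: y=-0.140625, sp=4, e=sp−y=4.140625; I=10.390625, D=e−e_prev=1.890625; u=1/2·4.140625+1/2·10.390625+3/4·1.890625≈8.683594; next y=-1/2·(-0.140625)+1/4·8.683594≈2.241211
n=3: y≈2.241211, sp=4, e=sp−y≈1.758789; I≈12.149414, D=e−e_prev≈-2.381836; u=1/2·1.758789+1/2·12.149414+3/4·(-2.381836)≈5.167725; next y=-1/2·2.241211+1/4·5.167725≈0.171326
n=4: y≈0.171326, sp=-2, e=sp−y≈-2.171326; I≈9.978088, D=e−e_prev≈-3.930115; u=1/2·(-2.171326)+1/2·9.978088+3/4·(-3.930115)≈0.955795; next y=-1/2·0.171326+1/4·0.955795≈0.153286
n=5: y≈0.153286, sp=-2, e=sp−y≈-2.153286; I≈7.824802, D=e−e_prev≈0.018040; u=1/2·(-2.153286)+1/2·7.824802+3/4·0.018040≈2.849288; next y=-1/2·0.153286+1/4·2.849288≈0.635679

0 4 7.000 0.000
1 4 2.938 1.750
2 4 8.684 -0.141
3 4 5.168 2.241
4 -2 0.956 0.171
5 -2 2.849 0.153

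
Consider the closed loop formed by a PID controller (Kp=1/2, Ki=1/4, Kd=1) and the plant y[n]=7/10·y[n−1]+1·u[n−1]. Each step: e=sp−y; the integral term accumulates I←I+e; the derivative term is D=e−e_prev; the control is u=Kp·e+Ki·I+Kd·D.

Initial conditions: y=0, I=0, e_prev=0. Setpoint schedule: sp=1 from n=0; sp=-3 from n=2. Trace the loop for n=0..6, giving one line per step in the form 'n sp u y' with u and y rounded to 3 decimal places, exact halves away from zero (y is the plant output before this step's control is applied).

(exact arithmetic carried between steps; '≈' marks a value shown rounded to 6 d.p. or computed from one; I and e_prev carry over from the previous line; the table rounds u and y to 3 d.p., halves away from zero)
n=0: y=0, sp=1, e=sp−y=1; I=1, D=e−e_prev=1; u=1/2·1+1/4·1+1·1=1.75; next y=7/10·0+1·1.75=1.75
n=1: y=1.75, sp=1, e=sp−y=-0.75; I=0.25, D=e−e_prev=-1.75; u=1/2·(-0.75)+1/4·0.25+1·(-1.75)=-2.0625; next y=7/10·1.75+1·(-2.0625)=-0.8375
n=2: y=-0.8375, sp=-3, e=sp−y=-2.1625; I=-1.9125, D=e−e_prev=-1.4125; u=1/2·(-2.1625)+1/4·(-1.9125)+1·(-1.4125)=-2.971875; next y=7/10·(-0.8375)+1·(-2.971875)=-3.558125
n=3: y=-3.558125, sp=-3, e=sp−y=0.558125; I=-1.354375, D=e−e_prev=2.720625; u=1/2·0.558125+1/4·(-1.354375)+1·2.720625≈2.661094; next y=7/10·(-3.558125)+1·2.661094≈0.170406
n=4: y≈0.170406, sp=-3, e=sp−y≈-3.170406; I≈-4.524781, D=e−e_prev≈-3.728531; u=1/2·(-3.170406)+1/4·(-4.524781)+1·(-3.728531)≈-6.444930; next y=7/10·0.170406+1·(-6.444930)≈-6.325645
n=5: y≈-6.325645, sp=-3, e=sp−y≈3.325645; I≈-1.199136, D=e−e_prev≈6.496052; u=1/2·3.325645+1/4·(-1.199136)+1·6.496052≈7.859090; next y=7/10·(-6.325645)+1·7.859090≈3.431139
n=6: y≈3.431139, sp=-3, e=sp−y≈-6.431139; I≈-7.630274, D=e−e_prev≈-9.756784; u=1/2·(-6.431139)+1/4·(-7.630274)+1·(-9.756784)≈-14.879922; next y=7/10·3.431139+1·(-14.879922)≈-12.478125

0 1 1.750 0.000
1 1 -2.063 1.750
2 -3 -2.972 -0.838
3 -3 2.661 -3.558
4 -3 -6.445 0.170
5 -3 7.859 -6.326
6 -3 -14.880 3.431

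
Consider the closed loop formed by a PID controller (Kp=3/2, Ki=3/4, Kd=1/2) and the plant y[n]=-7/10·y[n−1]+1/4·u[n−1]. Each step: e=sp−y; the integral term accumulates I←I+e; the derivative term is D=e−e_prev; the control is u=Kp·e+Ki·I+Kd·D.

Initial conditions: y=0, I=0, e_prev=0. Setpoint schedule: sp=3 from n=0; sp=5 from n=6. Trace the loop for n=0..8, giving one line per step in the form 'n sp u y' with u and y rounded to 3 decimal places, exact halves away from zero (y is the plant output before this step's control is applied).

0 3 8.250 0.000
1 3 3.328 2.063
2 3 12.417 -0.612
3 3 2.392 3.532
4 3 18.934 -1.875
5 3 -1.895 6.046
6 5 34.848 -4.706
7 5 -10.205 12.006
8 5 56.040 -10.955

(exact arithmetic carried between steps; '≈' marks a value shown rounded to 6 d.p. or computed from one; I and e_prev carry over from the previous line; the table rounds u and y to 3 d.p., halves away from zero)
n=0: y=0, sp=3, e=sp−y=3; I=3, D=e−e_prev=3; u=3/2·3+3/4·3+1/2·3=8.25; next y=-7/10·0+1/4·8.25=2.0625
n=1: y=2.0625, sp=3, e=sp−y=0.9375; I=3.9375, D=e−e_prev=-2.0625; u=3/2·0.9375+3/4·3.9375+1/2·(-2.0625)=3.328125; next y=-7/10·2.0625+1/4·3.328125≈-0.611719
n=2: y≈-0.611719, sp=3, e=sp−y≈3.611719; I≈7.549219, D=e−e_prev≈2.674219; u=3/2·3.611719+3/4·7.549219+1/2·2.674219≈12.416602; next y=-7/10·(-0.611719)+1/4·12.416602≈3.532354
n=3: y≈3.532354, sp=3, e=sp−y≈-0.532354; I≈7.016865, D=e−e_prev≈-4.144072; u=3/2·(-0.532354)+3/4·7.016865+1/2·(-4.144072)≈2.392083; next y=-7/10·3.532354+1/4·2.392083≈-1.874627
n=4: y≈-1.874627, sp=3, e=sp−y≈4.874627; I≈11.891492, D=e−e_prev≈5.406980; u=3/2·4.874627+3/4·11.891492+1/2·5.406980≈18.934049; next y=-7/10·(-1.874627)+1/4·18.934049≈6.045751
n=5: y≈6.045751, sp=3, e=sp−y≈-3.045751; I≈8.845741, D=e−e_prev≈-7.920378; u=3/2·(-3.045751)+3/4·8.845741+1/2·(-7.920378)≈-1.894510; next y=-7/10·6.045751+1/4·(-1.894510)≈-4.705653
n=6: y≈-4.705653, sp=5, e=sp−y≈9.705653; I≈18.551394, D=e−e_prev≈12.751404; u=3/2·9.705653+3/4·18.551394+1/2·12.751404≈34.847728; next y=-7/10·(-4.705653)+1/4·34.847728≈12.005889
n=7: y≈12.005889, sp=5, e=sp−y≈-7.005889; I≈11.545505, D=e−e_prev≈-16.711543; u=3/2·(-7.005889)+3/4·11.545505+1/2·(-16.711543)≈-10.205477; next y=-7/10·12.005889+1/4·(-10.205477)≈-10.955492
n=8: y≈-10.955492, sp=5, e=sp−y≈15.955492; I≈27.500997, D=e−e_prev≈22.961381; u=3/2·15.955492+3/4·27.500997+1/2·22.961381≈56.039675; next y=-7/10·(-10.955492)+1/4·56.039675≈21.678763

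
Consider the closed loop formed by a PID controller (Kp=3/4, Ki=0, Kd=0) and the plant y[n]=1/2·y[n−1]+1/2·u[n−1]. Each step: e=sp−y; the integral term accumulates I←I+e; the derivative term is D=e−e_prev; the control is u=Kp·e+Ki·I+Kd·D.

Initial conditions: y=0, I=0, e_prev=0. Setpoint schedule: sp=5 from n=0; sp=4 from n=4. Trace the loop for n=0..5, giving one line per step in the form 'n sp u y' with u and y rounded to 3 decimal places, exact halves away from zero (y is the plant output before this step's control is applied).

0 5 3.750 0.000
1 5 2.344 1.875
2 5 2.168 2.109
3 5 2.146 2.139
4 4 1.393 2.142
5 4 1.674 1.768

(exact arithmetic carried between steps; '≈' marks a value shown rounded to 6 d.p. or computed from one; I and e_prev carry over from the previous line; the table rounds u and y to 3 d.p., halves away from zero)
n=0: y=0, sp=5, e=sp−y=5; I=5, D=e−e_prev=5; u=3/4·5+0·5+0·5=3.75; next y=1/2·0+1/2·3.75=1.875
n=1: y=1.875, sp=5, e=sp−y=3.125; I=8.125, D=e−e_prev=-1.875; u=3/4·3.125+0·8.125+0·(-1.875)=2.34375; next y=1/2·1.875+1/2·2.34375=2.109375
n=2: y=2.109375, sp=5, e=sp−y=2.890625; I=11.015625, D=e−e_prev=-0.234375; u=3/4·2.890625+0·11.015625+0·(-0.234375)≈2.167969; next y=1/2·2.109375+1/2·2.167969≈2.138672
n=3: y≈2.138672, sp=5, e=sp−y≈2.861328; I≈13.876953, D=e−e_prev≈-0.029297; u=3/4·2.861328+0·13.876953+0·(-0.029297)≈2.145996; next y=1/2·2.138672+1/2·2.145996≈2.142334
n=4: y≈2.142334, sp=4, e=sp−y≈1.857666; I≈15.734619, D=e−e_prev≈-1.003662; u=3/4·1.857666+0·15.734619+0·(-1.003662)≈1.393250; next y=1/2·2.142334+1/2·1.393250≈1.767792
n=5: y≈1.767792, sp=4, e=sp−y≈2.232208; I≈17.966827, D=e−e_prev≈0.374542; u=3/4·2.232208+0·17.966827+0·0.374542≈1.674156; next y=1/2·1.767792+1/2·1.674156≈1.720974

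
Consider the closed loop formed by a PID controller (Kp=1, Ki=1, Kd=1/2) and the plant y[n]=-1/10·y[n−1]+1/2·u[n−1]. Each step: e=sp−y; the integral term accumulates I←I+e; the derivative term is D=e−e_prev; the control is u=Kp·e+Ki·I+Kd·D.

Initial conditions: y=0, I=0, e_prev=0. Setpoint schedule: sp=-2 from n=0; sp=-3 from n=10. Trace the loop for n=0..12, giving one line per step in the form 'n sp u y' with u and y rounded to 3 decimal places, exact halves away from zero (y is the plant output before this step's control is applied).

(exact arithmetic carried between steps; '≈' marks a value shown rounded to 6 d.p. or computed from one; I and e_prev carry over from the previous line; the table rounds u and y to 3 d.p., halves away from zero)
n=0: y=0, sp=-2, e=sp−y=-2; I=-2, D=e−e_prev=-2; u=1·(-2)+1·(-2)+1/2·(-2)=-5; next y=-1/10·0+1/2·(-5)=-2.5
n=1: y=-2.5, sp=-2, e=sp−y=0.5; I=-1.5, D=e−e_prev=2.5; u=1·0.5+1·(-1.5)+1/2·2.5=0.25; next y=-1/10·(-2.5)+1/2·0.25=0.375
n=2: y=0.375, sp=-2, e=sp−y=-2.375; I=-3.875, D=e−e_prev=-2.875; u=1·(-2.375)+1·(-3.875)+1/2·(-2.875)=-7.6875; next y=-1/10·0.375+1/2·(-7.6875)=-3.88125
n=3: y=-3.88125, sp=-2, e=sp−y=1.88125; I=-1.99375, D=e−e_prev=4.25625; u=1·1.88125+1·(-1.99375)+1/2·4.25625=2.015625; next y=-1/10·(-3.88125)+1/2·2.015625≈1.395938
n=4: y≈1.395938, sp=-2, e=sp−y≈-3.395938; I≈-5.389688, D=e−e_prev≈-5.277188; u=1·(-3.395938)+1·(-5.389688)+1/2·(-5.277188)≈-11.424219; next y=-1/10·1.395938+1/2·(-11.424219)≈-5.851703
n=5: y≈-5.851703, sp=-2, e=sp−y≈3.851703; I≈-1.537984, D=e−e_prev≈7.247641; u=1·3.851703+1·(-1.537984)+1/2·7.247641≈5.937539; next y=-1/10·(-5.851703)+1/2·5.937539≈3.553940
n=6: y≈3.553940, sp=-2, e=sp−y≈-5.553940; I≈-7.091924, D=e−e_prev≈-9.405643; u=1·(-5.553940)+1·(-7.091924)+1/2·(-9.405643)≈-17.348686; next y=-1/10·3.553940+1/2·(-17.348686)≈-9.029737
n=7: y≈-9.029737, sp=-2, e=sp−y≈7.029737; I≈-0.062187, D=e−e_prev≈12.583677; u=1·7.029737+1·(-0.062187)+1/2·12.583677≈13.259388; next y=-1/10·(-9.029737)+1/2·13.259388≈7.532667
n=8: y≈7.532667, sp=-2, e=sp−y≈-9.532667; I≈-9.594855, D=e−e_prev≈-16.562404; u=1·(-9.532667)+1·(-9.594855)+1/2·(-16.562404)≈-27.408725; next y=-1/10·7.532667+1/2·(-27.408725)≈-14.457629
n=9: y≈-14.457629, sp=-2, e=sp−y≈12.457629; I≈2.862774, D=e−e_prev≈21.990296; u=1·12.457629+1·2.862774+1/2·21.990296≈26.315551; next y=-1/10·(-14.457629)+1/2·26.315551≈14.603539
n=10: y≈14.603539, sp=-3, e=sp−y≈-17.603539; I≈-14.740764, D=e−e_prev≈-30.061168; u=1·(-17.603539)+1·(-14.740764)+1/2·(-30.061168)≈-47.374887; next y=-1/10·14.603539+1/2·(-47.374887)≈-25.147797
n=11: y≈-25.147797, sp=-3, e=sp−y≈22.147797; I≈7.407033, D=e−e_prev≈39.751336; u=1·22.147797+1·7.407033+1/2·39.751336≈49.430498; next y=-1/10·(-25.147797)+1/2·49.430498≈27.230029
n=12: y≈27.230029, sp=-3, e=sp−y≈-30.230029; I≈-22.822996, D=e−e_prev≈-52.377826; u=1·(-30.230029)+1·(-22.822996)+1/2·(-52.377826)≈-79.241938; next y=-1/10·27.230029+1/2·(-79.241938)≈-42.343972

0 -2 -5.000 0.000
1 -2 0.250 -2.500
2 -2 -7.688 0.375
3 -2 2.016 -3.881
4 -2 -11.424 1.396
5 -2 5.938 -5.852
6 -2 -17.349 3.554
7 -2 13.259 -9.030
8 -2 -27.409 7.533
9 -2 26.316 -14.458
10 -3 -47.375 14.604
11 -3 49.430 -25.148
12 -3 -79.242 27.230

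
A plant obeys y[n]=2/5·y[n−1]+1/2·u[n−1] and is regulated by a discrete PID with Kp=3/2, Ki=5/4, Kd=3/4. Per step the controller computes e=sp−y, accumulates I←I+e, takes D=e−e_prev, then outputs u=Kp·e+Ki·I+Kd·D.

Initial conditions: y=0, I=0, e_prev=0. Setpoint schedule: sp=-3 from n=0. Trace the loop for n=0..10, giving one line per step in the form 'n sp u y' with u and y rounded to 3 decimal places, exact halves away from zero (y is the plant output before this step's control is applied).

0 -3 -10.500 0.000
1 -3 6.375 -5.250
2 -3 -16.931 1.088
3 -3 14.626 -8.031
4 -3 -28.384 4.101
5 -3 30.122 -12.552
6 -3 -49.500 10.040
7 -3 58.853 -20.734
8 -3 -88.594 21.133
9 -3 112.059 -35.844
10 -3 -160.995 41.692

(exact arithmetic carried between steps; '≈' marks a value shown rounded to 6 d.p. or computed from one; I and e_prev carry over from the previous line; the table rounds u and y to 3 d.p., halves away from zero)
n=0: y=0, sp=-3, e=sp−y=-3; I=-3, D=e−e_prev=-3; u=3/2·(-3)+5/4·(-3)+3/4·(-3)=-10.5; next y=2/5·0+1/2·(-10.5)=-5.25
n=1: y=-5.25, sp=-3, e=sp−y=2.25; I=-0.75, D=e−e_prev=5.25; u=3/2·2.25+5/4·(-0.75)+3/4·5.25=6.375; next y=2/5·(-5.25)+1/2·6.375=1.0875
n=2: y=1.0875, sp=-3, e=sp−y=-4.0875; I=-4.8375, D=e−e_prev=-6.3375; u=3/2·(-4.0875)+5/4·(-4.8375)+3/4·(-6.3375)=-16.93125; next y=2/5·1.0875+1/2·(-16.93125)=-8.030625
n=3: y=-8.030625, sp=-3, e=sp−y=5.030625; I=0.193125, D=e−e_prev=9.118125; u=3/2·5.030625+5/4·0.193125+3/4·9.118125≈14.625938; next y=2/5·(-8.030625)+1/2·14.625938≈4.100719
n=4: y≈4.100719, sp=-3, e=sp−y≈-7.100719; I≈-6.907594, D=e−e_prev≈-12.131344; u=3/2·(-7.100719)+5/4·(-6.907594)+3/4·(-12.131344)≈-28.384078; next y=2/5·4.100719+1/2·(-28.384078)≈-12.551752
n=5: y≈-12.551752, sp=-3, e=sp−y≈9.551752; I≈2.644158, D=e−e_prev≈16.652470; u=3/2·9.551752+5/4·2.644158+3/4·16.652470≈30.122177; next y=2/5·(-12.551752)+1/2·30.122177≈10.040388
n=6: y≈10.040388, sp=-3, e=sp−y≈-13.040388; I≈-10.396230, D=e−e_prev≈-22.592140; u=3/2·(-13.040388)+5/4·(-10.396230)+3/4·(-22.592140)≈-49.499975; next y=2/5·10.040388+1/2·(-49.499975)≈-20.733832
n=7: y≈-20.733832, sp=-3, e=sp−y≈17.733832; I≈7.337602, D=e−e_prev≈30.774220; u=3/2·17.733832+5/4·7.337602+3/4·30.774220≈58.853415; next y=2/5·(-20.733832)+1/2·58.853415≈21.133175
n=8: y≈21.133175, sp=-3, e=sp−y≈-24.133175; I≈-16.795573, D=e−e_prev≈-41.867007; u=3/2·(-24.133175)+5/4·(-16.795573)+3/4·(-41.867007)≈-88.594484; next y=2/5·21.133175+1/2·(-88.594484)≈-35.843972
n=9: y≈-35.843972, sp=-3, e=sp−y≈32.843972; I≈16.048399, D=e−e_prev≈56.977147; u=3/2·32.843972+5/4·16.048399+3/4·56.977147≈112.059317; next y=2/5·(-35.843972)+1/2·112.059317≈41.692070
n=10: y≈41.692070, sp=-3, e=sp−y≈-44.692070; I≈-28.643671, D=e−e_prev≈-77.536042; u=3/2·(-44.692070)+5/4·(-28.643671)+3/4·(-77.536042)≈-160.994724; next y=2/5·41.692070+1/2·(-160.994724)≈-63.820534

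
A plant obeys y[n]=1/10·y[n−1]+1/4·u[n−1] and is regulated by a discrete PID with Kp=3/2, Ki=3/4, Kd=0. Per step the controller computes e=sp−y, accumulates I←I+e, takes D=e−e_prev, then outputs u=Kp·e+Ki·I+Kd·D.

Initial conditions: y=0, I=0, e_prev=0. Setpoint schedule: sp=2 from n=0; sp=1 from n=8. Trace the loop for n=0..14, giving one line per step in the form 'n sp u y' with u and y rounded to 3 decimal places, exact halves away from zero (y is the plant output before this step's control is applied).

(exact arithmetic carried between steps; '≈' marks a value shown rounded to 6 d.p. or computed from one; I and e_prev carry over from the previous line; the table rounds u and y to 3 d.p., halves away from zero)
n=0: y=0, sp=2, e=sp−y=2; I=2, D=e−e_prev=2; u=3/2·2+3/4·2+0·2=4.5; next y=1/10·0+1/4·4.5=1.125
n=1: y=1.125, sp=2, e=sp−y=0.875; I=2.875, D=e−e_prev=-1.125; u=3/2·0.875+3/4·2.875+0·(-1.125)=3.46875; next y=1/10·1.125+1/4·3.46875≈0.979688
n=2: y≈0.979688, sp=2, e=sp−y≈1.020313; I≈3.895313, D=e−e_prev≈0.145313; u=3/2·1.020313+3/4·3.895313+0·0.145313≈4.451953; next y=1/10·0.979688+1/4·4.451953≈1.210957
n=3: y≈1.210957, sp=2, e=sp−y≈0.789043; I≈4.684355, D=e−e_prev≈-0.231270; u=3/2·0.789043+3/4·4.684355+0·(-0.231270)≈4.696831; next y=1/10·1.210957+1/4·4.696831≈1.295303
n=4: y≈1.295303, sp=2, e=sp−y≈0.704697; I≈5.389052, D=e−e_prev≈-0.084346; u=3/2·0.704697+3/4·5.389052+0·(-0.084346)≈5.098834; next y=1/10·1.295303+1/4·5.098834≈1.404239
n=5: y≈1.404239, sp=2, e=sp−y≈0.595761; I≈5.984813, D=e−e_prev≈-0.108935; u=3/2·0.595761+3/4·5.984813+0·(-0.108935)≈5.382252; next y=1/10·1.404239+1/4·5.382252≈1.485987
n=6: y≈1.485987, sp=2, e=sp−y≈0.514013; I≈6.498826, D=e−e_prev≈-0.081748; u=3/2·0.514013+3/4·6.498826+0·(-0.081748)≈5.645140; next y=1/10·1.485987+1/4·5.645140≈1.559884
n=7: y≈1.559884, sp=2, e=sp−y≈0.440116; I≈6.938943, D=e−e_prev≈-0.073897; u=3/2·0.440116+3/4·6.938943+0·(-0.073897)≈5.864382; next y=1/10·1.559884+1/4·5.864382≈1.622084
n=8: y≈1.622084, sp=1, e=sp−y≈-0.622084; I≈6.316859, D=e−e_prev≈-1.062200; u=3/2·(-0.622084)+3/4·6.316859+0·(-1.062200)≈3.804519; next y=1/10·1.622084+1/4·3.804519≈1.113338
n=9: y≈1.113338, sp=1, e=sp−y≈-0.113338; I≈6.203521, D=e−e_prev≈0.508746; u=3/2·(-0.113338)+3/4·6.203521+0·0.508746≈4.482634; next y=1/10·1.113338+1/4·4.482634≈1.231992
n=10: y≈1.231992, sp=1, e=sp−y≈-0.231992; I≈5.971529, D=e−e_prev≈-0.118654; u=3/2·(-0.231992)+3/4·5.971529+0·(-0.118654)≈4.130658; next y=1/10·1.231992+1/4·4.130658≈1.155864
n=11: y≈1.155864, sp=1, e=sp−y≈-0.155864; I≈5.815665, D=e−e_prev≈0.076128; u=3/2·(-0.155864)+3/4·5.815665+0·0.076128≈4.127953; next y=1/10·1.155864+1/4·4.127953≈1.147575
n=12: y≈1.147575, sp=1, e=sp−y≈-0.147575; I≈5.668090, D=e−e_prev≈0.008289; u=3/2·(-0.147575)+3/4·5.668090+0·0.008289≈4.029706; next y=1/10·1.147575+1/4·4.029706≈1.122184
n=13: y≈1.122184, sp=1, e=sp−y≈-0.122184; I≈5.545906, D=e−e_prev≈0.025391; u=3/2·(-0.122184)+3/4·5.545906+0·0.025391≈3.976154; next y=1/10·1.122184+1/4·3.976154≈1.106257
n=14: y≈1.106257, sp=1, e=sp−y≈-0.106257; I≈5.439650, D=e−e_prev≈0.015927; u=3/2·(-0.106257)+3/4·5.439650+0·0.015927≈3.920352; next y=1/10·1.106257+1/4·3.920352≈1.090714

0 2 4.500 0.000
1 2 3.469 1.125
2 2 4.452 0.980
3 2 4.697 1.211
4 2 5.099 1.295
5 2 5.382 1.404
6 2 5.645 1.486
7 2 5.864 1.560
8 1 3.805 1.622
9 1 4.483 1.113
10 1 4.131 1.232
11 1 4.128 1.156
12 1 4.030 1.148
13 1 3.976 1.122
14 1 3.920 1.106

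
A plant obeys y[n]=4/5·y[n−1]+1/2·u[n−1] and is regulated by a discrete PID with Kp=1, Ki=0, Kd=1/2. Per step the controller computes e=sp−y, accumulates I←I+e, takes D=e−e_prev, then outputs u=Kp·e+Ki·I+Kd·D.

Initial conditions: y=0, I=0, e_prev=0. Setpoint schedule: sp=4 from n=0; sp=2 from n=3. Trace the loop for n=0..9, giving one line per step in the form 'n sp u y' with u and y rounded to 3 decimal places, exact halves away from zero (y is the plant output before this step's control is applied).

0 4 6.000 0.000
1 4 -0.500 3.000
2 4 2.275 2.150
3 2 -2.211 2.858
4 2 1.658 1.180
5 2 -0.070 1.773
6 2 0.811 1.384
7 2 0.423 1.513
8 2 0.624 1.422
9 2 0.537 1.449

(exact arithmetic carried between steps; '≈' marks a value shown rounded to 6 d.p. or computed from one; I and e_prev carry over from the previous line; the table rounds u and y to 3 d.p., halves away from zero)
n=0: y=0, sp=4, e=sp−y=4; I=4, D=e−e_prev=4; u=1·4+0·4+1/2·4=6; next y=4/5·0+1/2·6=3
n=1: y=3, sp=4, e=sp−y=1; I=5, D=e−e_prev=-3; u=1·1+0·5+1/2·(-3)=-0.5; next y=4/5·3+1/2·(-0.5)=2.15
n=2: y=2.15, sp=4, e=sp−y=1.85; I=6.85, D=e−e_prev=0.85; u=1·1.85+0·6.85+1/2·0.85=2.275; next y=4/5·2.15+1/2·2.275=2.8575
n=3: y=2.8575, sp=2, e=sp−y=-0.8575; I=5.9925, D=e−e_prev=-2.7075; u=1·(-0.8575)+0·5.9925+1/2·(-2.7075)=-2.21125; next y=4/5·2.8575+1/2·(-2.21125)=1.180375
n=4: y=1.180375, sp=2, e=sp−y=0.819625; I=6.812125, D=e−e_prev=1.677125; u=1·0.819625+0·6.812125+1/2·1.677125≈1.658188; next y=4/5·1.180375+1/2·1.658188≈1.773394
n=5: y≈1.773394, sp=2, e=sp−y≈0.226606; I≈7.038731, D=e−e_prev≈-0.593019; u=1·0.226606+0·7.038731+1/2·(-0.593019)≈-0.069903; next y=4/5·1.773394+1/2·(-0.069903)≈1.383763
n=6: y≈1.383763, sp=2, e=sp−y≈0.616237; I≈7.654968, D=e−e_prev≈0.389630; u=1·0.616237+0·7.654968+1/2·0.389630≈0.811052; next y=4/5·1.383763+1/2·0.811052≈1.512537
n=7: y≈1.512537, sp=2, e=sp−y≈0.487463; I≈8.142431, D=e−e_prev≈-0.128773; u=1·0.487463+0·8.142431+1/2·(-0.128773)≈0.423077; next y=4/5·1.512537+1/2·0.423077≈1.421568
n=8: y≈1.421568, sp=2, e=sp−y≈0.578432; I≈8.720864, D=e−e_prev≈0.090969; u=1·0.578432+0·8.720864+1/2·0.090969≈0.623917; next y=4/5·1.421568+1/2·0.623917≈1.449213
n=9: y≈1.449213, sp=2, e=sp−y≈0.550787; I≈9.271651, D=e−e_prev≈-0.027645; u=1·0.550787+0·9.271651+1/2·(-0.027645)≈0.536965; next y=4/5·1.449213+1/2·0.536965≈1.427853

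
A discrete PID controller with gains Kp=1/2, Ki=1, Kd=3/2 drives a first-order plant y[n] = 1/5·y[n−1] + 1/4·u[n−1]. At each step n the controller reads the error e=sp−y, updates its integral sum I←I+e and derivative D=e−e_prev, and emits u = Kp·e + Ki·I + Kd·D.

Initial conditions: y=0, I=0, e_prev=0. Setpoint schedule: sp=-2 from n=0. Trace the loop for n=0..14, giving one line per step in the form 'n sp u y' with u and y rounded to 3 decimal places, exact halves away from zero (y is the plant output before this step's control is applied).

(exact arithmetic carried between steps; '≈' marks a value shown rounded to 6 d.p. or computed from one; I and e_prev carry over from the previous line; the table rounds u and y to 3 d.p., halves away from zero)
n=0: y=0, sp=-2, e=sp−y=-2; I=-2, D=e−e_prev=-2; u=1/2·(-2)+1·(-2)+3/2·(-2)=-6; next y=1/5·0+1/4·(-6)=-1.5
n=1: y=-1.5, sp=-2, e=sp−y=-0.5; I=-2.5, D=e−e_prev=1.5; u=1/2·(-0.5)+1·(-2.5)+3/2·1.5=-0.5; next y=1/5·(-1.5)+1/4·(-0.5)=-0.425
n=2: y=-0.425, sp=-2, e=sp−y=-1.575; I=-4.075, D=e−e_prev=-1.075; u=1/2·(-1.575)+1·(-4.075)+3/2·(-1.075)=-6.475; next y=1/5·(-0.425)+1/4·(-6.475)=-1.70375
n=3: y=-1.70375, sp=-2, e=sp−y=-0.29625; I=-4.37125, D=e−e_prev=1.27875; u=1/2·(-0.29625)+1·(-4.37125)+3/2·1.27875=-2.60125; next y=1/5·(-1.70375)+1/4·(-2.60125)≈-0.991063
n=4: y≈-0.991063, sp=-2, e=sp−y≈-1.008938; I≈-5.380188, D=e−e_prev≈-0.712688; u=1/2·(-1.008938)+1·(-5.380188)+3/2·(-0.712688)≈-6.953688; next y=1/5·(-0.991063)+1/4·(-6.953688)≈-1.936634
n=5: y≈-1.936634, sp=-2, e=sp−y≈-0.063366; I≈-5.443553, D=e−e_prev≈0.945572; u=1/2·(-0.063366)+1·(-5.443553)+3/2·0.945572≈-4.056878; next y=1/5·(-1.936634)+1/4·(-4.056878)≈-1.401546
n=6: y≈-1.401546, sp=-2, e=sp−y≈-0.598454; I≈-6.042007, D=e−e_prev≈-0.535088; u=1/2·(-0.598454)+1·(-6.042007)+3/2·(-0.535088)≈-7.143865; next y=1/5·(-1.401546)+1/4·(-7.143865)≈-2.066276
n=7: y≈-2.066276, sp=-2, e=sp−y≈0.066276; I≈-5.975731, D=e−e_prev≈0.664729; u=1/2·0.066276+1·(-5.975731)+3/2·0.664729≈-4.945499; next y=1/5·(-2.066276)+1/4·(-4.945499)≈-1.649630
n=8: y≈-1.649630, sp=-2, e=sp−y≈-0.350370; I≈-6.326101, D=e−e_prev≈-0.416646; u=1/2·(-0.350370)+1·(-6.326101)+3/2·(-0.416646)≈-7.126255; next y=1/5·(-1.649630)+1/4·(-7.126255)≈-2.111490
n=9: y≈-2.111490, sp=-2, e=sp−y≈0.111490; I≈-6.214611, D=e−e_prev≈0.461860; u=1/2·0.111490+1·(-6.214611)+3/2·0.461860≈-5.466077; next y=1/5·(-2.111490)+1/4·(-5.466077)≈-1.788817
n=10: y≈-1.788817, sp=-2, e=sp−y≈-0.211183; I≈-6.425794, D=e−e_prev≈-0.322672; u=1/2·(-0.211183)+1·(-6.425794)+3/2·(-0.322672)≈-7.015394; next y=1/5·(-1.788817)+1/4·(-7.015394)≈-2.111612
n=11: y≈-2.111612, sp=-2, e=sp−y≈0.111612; I≈-6.314182, D=e−e_prev≈0.322795; u=1/2·0.111612+1·(-6.314182)+3/2·0.322795≈-5.774184; next y=1/5·(-2.111612)+1/4·(-5.774184)≈-1.865868
n=12: y≈-1.865868, sp=-2, e=sp−y≈-0.134132; I≈-6.448314, D=e−e_prev≈-0.245744; u=1/2·(-0.134132)+1·(-6.448314)+3/2·(-0.245744)≈-6.883995; next y=1/5·(-1.865868)+1/4·(-6.883995)≈-2.094172
n=13: y≈-2.094172, sp=-2, e=sp−y≈0.094172; I≈-6.354141, D=e−e_prev≈0.228304; u=1/2·0.094172+1·(-6.354141)+3/2·0.228304≈-5.964599; next y=1/5·(-2.094172)+1/4·(-5.964599)≈-1.909984
n=14: y≈-1.909984, sp=-2, e=sp−y≈-0.090016; I≈-6.444157, D=e−e_prev≈-0.184188; u=1/2·(-0.090016)+1·(-6.444157)+3/2·(-0.184188)≈-6.765447; next y=1/5·(-1.909984)+1/4·(-6.765447)≈-2.073359

0 -2 -6.000 0.000
1 -2 -0.500 -1.500
2 -2 -6.475 -0.425
3 -2 -2.601 -1.704
4 -2 -6.954 -0.991
5 -2 -4.057 -1.937
6 -2 -7.144 -1.402
7 -2 -4.945 -2.066
8 -2 -7.126 -1.650
9 -2 -5.466 -2.111
10 -2 -7.015 -1.789
11 -2 -5.774 -2.112
12 -2 -6.884 -1.866
13 -2 -5.965 -2.094
14 -2 -6.765 -1.910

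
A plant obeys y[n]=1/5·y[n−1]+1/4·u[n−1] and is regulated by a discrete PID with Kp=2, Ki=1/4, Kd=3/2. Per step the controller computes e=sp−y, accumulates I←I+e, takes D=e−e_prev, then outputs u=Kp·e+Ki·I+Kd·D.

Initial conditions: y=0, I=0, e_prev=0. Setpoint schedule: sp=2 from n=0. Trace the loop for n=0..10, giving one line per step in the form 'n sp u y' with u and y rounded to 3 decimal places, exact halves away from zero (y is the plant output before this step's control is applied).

0 2 7.500 0.000
1 2 -2.031 1.875
2 2 8.342 -0.133
3 2 -2.356 2.059
4 2 9.302 -0.177
5 2 -2.760 2.290
6 2 10.326 -0.232
7 2 -3.275 2.535
8 2 11.418 -0.312
9 2 -3.914 2.792
10 2 12.589 -0.420

(exact arithmetic carried between steps; '≈' marks a value shown rounded to 6 d.p. or computed from one; I and e_prev carry over from the previous line; the table rounds u and y to 3 d.p., halves away from zero)
n=0: y=0, sp=2, e=sp−y=2; I=2, D=e−e_prev=2; u=2·2+1/4·2+3/2·2=7.5; next y=1/5·0+1/4·7.5=1.875
n=1: y=1.875, sp=2, e=sp−y=0.125; I=2.125, D=e−e_prev=-1.875; u=2·0.125+1/4·2.125+3/2·(-1.875)=-2.03125; next y=1/5·1.875+1/4·(-2.03125)≈-0.132813
n=2: y≈-0.132813, sp=2, e=sp−y≈2.132813; I≈4.257813, D=e−e_prev≈2.007813; u=2·2.132813+1/4·4.257813+3/2·2.007813≈8.341797; next y=1/5·(-0.132813)+1/4·8.341797≈2.058887
n=3: y≈2.058887, sp=2, e=sp−y≈-0.058887; I≈4.198926, D=e−e_prev≈-2.191699; u=2·(-0.058887)+1/4·4.198926+3/2·(-2.191699)≈-2.355591; next y=1/5·2.058887+1/4·(-2.355591)≈-0.177120
n=4: y≈-0.177120, sp=2, e=sp−y≈2.177120; I≈6.376046, D=e−e_prev≈2.236007; u=2·2.177120+1/4·6.376046+3/2·2.236007≈9.302263; next y=1/5·(-0.177120)+1/4·9.302263≈2.290142
n=5: y≈2.290142, sp=2, e=sp−y≈-0.290142; I≈6.085904, D=e−e_prev≈-2.467262; u=2·(-0.290142)+1/4·6.085904+3/2·(-2.467262)≈-2.759700; next y=1/5·2.290142+1/4·(-2.759700)≈-0.231897
n=6: y≈-0.231897, sp=2, e=sp−y≈2.231897; I≈8.317801, D=e−e_prev≈2.522038; u=2·2.231897+1/4·8.317801+3/2·2.522038≈10.326301; next y=1/5·(-0.231897)+1/4·10.326301≈2.535196
n=7: y≈2.535196, sp=2, e=sp−y≈-0.535196; I≈7.782605, D=e−e_prev≈-2.767093; u=2·(-0.535196)+1/4·7.782605+3/2·(-2.767093)≈-3.275380; next y=1/5·2.535196+1/4·(-3.275380)≈-0.311806
n=8: y≈-0.311806, sp=2, e=sp−y≈2.311806; I≈10.094411, D=e−e_prev≈2.847002; u=2·2.311806+1/4·10.094411+3/2·2.847002≈11.417717; next y=1/5·(-0.311806)+1/4·11.417717≈2.792068
n=9: y≈2.792068, sp=2, e=sp−y≈-0.792068; I≈9.302343, D=e−e_prev≈-3.103874; u=2·(-0.792068)+1/4·9.302343+3/2·(-3.103874)≈-3.914361; next y=1/5·2.792068+1/4·(-3.914361)≈-0.420177
n=10: y≈-0.420177, sp=2, e=sp−y≈2.420177; I≈11.722520, D=e−e_prev≈3.212245; u=2·2.420177+1/4·11.722520+3/2·3.212245≈12.589350; next y=1/5·(-0.420177)+1/4·12.589350≈3.063302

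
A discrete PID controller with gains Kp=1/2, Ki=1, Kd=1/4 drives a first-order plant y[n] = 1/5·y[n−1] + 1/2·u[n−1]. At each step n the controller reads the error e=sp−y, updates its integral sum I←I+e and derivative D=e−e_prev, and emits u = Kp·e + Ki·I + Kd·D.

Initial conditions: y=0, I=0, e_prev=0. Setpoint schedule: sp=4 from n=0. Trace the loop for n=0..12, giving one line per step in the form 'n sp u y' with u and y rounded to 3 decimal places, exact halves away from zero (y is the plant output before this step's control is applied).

(exact arithmetic carried between steps; '≈' marks a value shown rounded to 6 d.p. or computed from one; I and e_prev carry over from the previous line; the table rounds u and y to 3 d.p., halves away from zero)
n=0: y=0, sp=4, e=sp−y=4; I=4, D=e−e_prev=4; u=1/2·4+1·4+1/4·4=7; next y=1/5·0+1/2·7=3.5
n=1: y=3.5, sp=4, e=sp−y=0.5; I=4.5, D=e−e_prev=-3.5; u=1/2·0.5+1·4.5+1/4·(-3.5)=3.875; next y=1/5·3.5+1/2·3.875=2.6375
n=2: y=2.6375, sp=4, e=sp−y=1.3625; I=5.8625, D=e−e_prev=0.8625; u=1/2·1.3625+1·5.8625+1/4·0.8625=6.759375; next y=1/5·2.6375+1/2·6.759375≈3.907188
n=3: y≈3.907188, sp=4, e=sp−y≈0.092813; I≈5.955313, D=e−e_prev≈-1.269688; u=1/2·0.092813+1·5.955313+1/4·(-1.269688)≈5.684297; next y=1/5·3.907188+1/2·5.684297≈3.623586
n=4: y≈3.623586, sp=4, e=sp−y≈0.376414; I≈6.331727, D=e−e_prev≈0.283602; u=1/2·0.376414+1·6.331727+1/4·0.283602≈6.590834; next y=1/5·3.623586+1/2·6.590834≈4.020134
n=5: y≈4.020134, sp=4, e=sp−y≈-0.020134; I≈6.311592, D=e−e_prev≈-0.396548; u=1/2·(-0.020134)+1·6.311592+1/4·(-0.396548)≈6.202388; next y=1/5·4.020134+1/2·6.202388≈3.905221
n=6: y≈3.905221, sp=4, e=sp−y≈0.094779; I≈6.406371, D=e−e_prev≈0.114913; u=1/2·0.094779+1·6.406371+1/4·0.114913≈6.482489; next y=1/5·3.905221+1/2·6.482489≈4.022289
n=7: y≈4.022289, sp=4, e=sp−y≈-0.022289; I≈6.384083, D=e−e_prev≈-0.117068; u=1/2·(-0.022289)+1·6.384083+1/4·(-0.117068)≈6.343671; next y=1/5·4.022289+1/2·6.343671≈3.976293
n=8: y≈3.976293, sp=4, e=sp−y≈0.023707; I≈6.407789, D=e−e_prev≈0.045995; u=1/2·0.023707+1·6.407789+1/4·0.045995≈6.431141; next y=1/5·3.976293+1/2·6.431141≈4.010829
n=9: y≈4.010829, sp=4, e=sp−y≈-0.010829; I≈6.396960, D=e−e_prev≈-0.034536; u=1/2·(-0.010829)+1·6.396960+1/4·(-0.034536)≈6.382911; next y=1/5·4.010829+1/2·6.382911≈3.993621
n=10: y≈3.993621, sp=4, e=sp−y≈0.006379; I≈6.403338, D=e−e_prev≈0.017208; u=1/2·0.006379+1·6.403338+1/4·0.017208≈6.410830; next y=1/5·3.993621+1/2·6.410830≈4.004139
n=11: y≈4.004139, sp=4, e=sp−y≈-0.004139; I≈6.399199, D=e−e_prev≈-0.010518; u=1/2·(-0.004139)+1·6.399199+1/4·(-0.010518)≈6.394500; next y=1/5·4.004139+1/2·6.394500≈3.998078
n=12: y≈3.998078, sp=4, e=sp−y≈0.001922; I≈6.401121, D=e−e_prev≈0.006061; u=1/2·0.001922+1·6.401121+1/4·0.006061≈6.403598; next y=1/5·3.998078+1/2·6.403598≈4.001414

0 4 7.000 0.000
1 4 3.875 3.500
2 4 6.759 2.638
3 4 5.684 3.907
4 4 6.591 3.624
5 4 6.202 4.020
6 4 6.482 3.905
7 4 6.344 4.022
8 4 6.431 3.976
9 4 6.383 4.011
10 4 6.411 3.994
11 4 6.395 4.004
12 4 6.404 3.998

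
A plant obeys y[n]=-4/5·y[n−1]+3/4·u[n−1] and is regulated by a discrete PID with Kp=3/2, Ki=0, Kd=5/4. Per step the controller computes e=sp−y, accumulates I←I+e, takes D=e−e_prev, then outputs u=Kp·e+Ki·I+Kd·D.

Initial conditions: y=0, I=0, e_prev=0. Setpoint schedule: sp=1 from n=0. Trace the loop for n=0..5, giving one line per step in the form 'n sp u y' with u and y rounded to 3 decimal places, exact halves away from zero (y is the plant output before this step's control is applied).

(exact arithmetic carried between steps; '≈' marks a value shown rounded to 6 d.p. or computed from one; I and e_prev carry over from the previous line; the table rounds u and y to 3 d.p., halves away from zero)
n=0: y=0, sp=1, e=sp−y=1; I=1, D=e−e_prev=1; u=3/2·1+0·1+5/4·1=2.75; next y=-4/5·0+3/4·2.75=2.0625
n=1: y=2.0625, sp=1, e=sp−y=-1.0625; I=-0.0625, D=e−e_prev=-2.0625; u=3/2·(-1.0625)+0·(-0.0625)+5/4·(-2.0625)=-4.171875; next y=-4/5·2.0625+3/4·(-4.171875)≈-4.778906
n=2: y≈-4.778906, sp=1, e=sp−y≈5.778906; I≈5.716406, D=e−e_prev≈6.841406; u=3/2·5.778906+0·5.716406+5/4·6.841406≈17.220117; next y=-4/5·(-4.778906)+3/4·17.220117≈16.738213
n=3: y≈16.738213, sp=1, e=sp−y≈-15.738213; I≈-10.021807, D=e−e_prev≈-21.517119; u=3/2·(-15.738213)+0·(-10.021807)+5/4·(-21.517119)≈-50.503718; next y=-4/5·16.738213+3/4·(-50.503718)≈-51.268359
n=4: y≈-51.268359, sp=1, e=sp−y≈52.268359; I≈42.246552, D=e−e_prev≈68.006572; u=3/2·52.268359+0·42.246552+5/4·68.006572≈163.410753; next y=-4/5·(-51.268359)+3/4·163.410753≈163.572752
n=5: y≈163.572752, sp=1, e=sp−y≈-162.572752; I≈-120.326200, D=e−e_prev≈-214.841111; u=3/2·(-162.572752)+0·(-120.326200)+5/4·(-214.841111)≈-512.410517; next y=-4/5·163.572752+3/4·(-512.410517)≈-515.166090

0 1 2.750 0.000
1 1 -4.172 2.063
2 1 17.220 -4.779
3 1 -50.504 16.738
4 1 163.411 -51.268
5 1 -512.411 163.573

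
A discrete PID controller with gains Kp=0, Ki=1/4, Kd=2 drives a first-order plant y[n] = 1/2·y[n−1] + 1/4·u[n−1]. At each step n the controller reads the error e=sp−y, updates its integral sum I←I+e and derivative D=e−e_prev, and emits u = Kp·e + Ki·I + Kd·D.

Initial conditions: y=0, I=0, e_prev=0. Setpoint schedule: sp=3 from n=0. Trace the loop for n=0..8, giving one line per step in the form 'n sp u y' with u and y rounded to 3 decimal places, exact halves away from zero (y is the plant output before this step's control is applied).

(exact arithmetic carried between steps; '≈' marks a value shown rounded to 6 d.p. or computed from one; I and e_prev carry over from the previous line; the table rounds u and y to 3 d.p., halves away from zero)
n=0: y=0, sp=3, e=sp−y=3; I=3, D=e−e_prev=3; u=0·3+1/4·3+2·3=6.75; next y=1/2·0+1/4·6.75=1.6875
n=1: y=1.6875, sp=3, e=sp−y=1.3125; I=4.3125, D=e−e_prev=-1.6875; u=0·1.3125+1/4·4.3125+2·(-1.6875)=-2.296875; next y=1/2·1.6875+1/4·(-2.296875)≈0.269531
n=2: y≈0.269531, sp=3, e=sp−y≈2.730469; I≈7.042969, D=e−e_prev≈1.417969; u=0·2.730469+1/4·7.042969+2·1.417969≈4.596680; next y=1/2·0.269531+1/4·4.596680≈1.283936
n=3: y≈1.283936, sp=3, e=sp−y≈1.716064; I≈8.759033, D=e−e_prev≈-1.014404; u=0·1.716064+1/4·8.759033+2·(-1.014404)≈0.160950; next y=1/2·1.283936+1/4·0.160950≈0.682205
n=4: y≈0.682205, sp=3, e=sp−y≈2.317795; I≈11.076828, D=e−e_prev≈0.601730; u=0·2.317795+1/4·11.076828+2·0.601730≈3.972668; next y=1/2·0.682205+1/4·3.972668≈1.334270
n=5: y≈1.334270, sp=3, e=sp−y≈1.665730; I≈12.742558, D=e−e_prev≈-0.652064; u=0·1.665730+1/4·12.742558+2·(-0.652064)≈1.881511; next y=1/2·1.334270+1/4·1.881511≈1.137513
n=6: y≈1.137513, sp=3, e=sp−y≈1.862487; I≈14.605046, D=e−e_prev≈0.196757; u=0·1.862487+1/4·14.605046+2·0.196757≈4.044776; next y=1/2·1.137513+1/4·4.044776≈1.579950
n=7: y≈1.579950, sp=3, e=sp−y≈1.420050; I≈16.025096, D=e−e_prev≈-0.442438; u=0·1.420050+1/4·16.025096+2·(-0.442438)≈3.121399; next y=1/2·1.579950+1/4·3.121399≈1.570325
n=8: y≈1.570325, sp=3, e=sp−y≈1.429675; I≈17.454771, D=e−e_prev≈0.009625; u=0·1.429675+1/4·17.454771+2·0.009625≈4.382944; next y=1/2·1.570325+1/4·4.382944≈1.880898

0 3 6.750 0.000
1 3 -2.297 1.688
2 3 4.597 0.270
3 3 0.161 1.284
4 3 3.973 0.682
5 3 1.882 1.334
6 3 4.045 1.138
7 3 3.121 1.580
8 3 4.383 1.570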